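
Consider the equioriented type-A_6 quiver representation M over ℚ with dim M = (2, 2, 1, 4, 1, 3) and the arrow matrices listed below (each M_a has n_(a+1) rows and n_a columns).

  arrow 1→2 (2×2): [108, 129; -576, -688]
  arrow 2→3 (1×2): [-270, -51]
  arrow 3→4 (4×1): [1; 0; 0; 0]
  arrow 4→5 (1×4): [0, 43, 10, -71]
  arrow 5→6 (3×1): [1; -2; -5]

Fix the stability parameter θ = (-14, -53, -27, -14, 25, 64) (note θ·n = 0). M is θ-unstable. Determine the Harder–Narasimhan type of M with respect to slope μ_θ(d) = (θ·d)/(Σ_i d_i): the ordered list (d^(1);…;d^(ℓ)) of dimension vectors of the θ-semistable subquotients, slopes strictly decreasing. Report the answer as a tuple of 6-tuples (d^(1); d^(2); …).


Via rank(M_{q-1}∘⋯∘M_p): M ≅ I[1,1], I[1,4], I[2,2], I[4,4]^2, I[4,6], I[6,6]^2.
μ_θ-semistable layers: μ^(1)=64; μ^(2)=25; μ^(3)=-14; μ^(4)=-27; μ^(5)=-67/2; μ^(6)=-53

((0, 0, 0, 0, 0, 3); (0, 0, 0, 0, 1, 0); (1, 0, 0, 4, 0, 0); (0, 0, 1, 0, 0, 0); (1, 1, 0, 0, 0, 0); (0, 1, 0, 0, 0, 0))


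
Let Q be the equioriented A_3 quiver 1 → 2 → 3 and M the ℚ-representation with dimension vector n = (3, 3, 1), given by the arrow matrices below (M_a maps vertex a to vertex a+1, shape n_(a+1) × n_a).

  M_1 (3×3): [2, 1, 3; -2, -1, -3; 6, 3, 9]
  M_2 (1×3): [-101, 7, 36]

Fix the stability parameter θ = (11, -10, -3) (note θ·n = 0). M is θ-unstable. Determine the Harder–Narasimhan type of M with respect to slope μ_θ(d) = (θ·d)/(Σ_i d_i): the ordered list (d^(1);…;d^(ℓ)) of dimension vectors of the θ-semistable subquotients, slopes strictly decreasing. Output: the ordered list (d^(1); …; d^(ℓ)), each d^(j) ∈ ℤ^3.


Interval decomposition of M: I[1,1]^2, I[1,2], I[2,2], I[2,3].
HN type (ℓ=4): μ^(1)=11; μ^(2)=1/2; μ^(3)=-3; μ^(4)=-10

((2, 0, 0); (1, 1, 0); (0, 0, 1); (0, 2, 0))


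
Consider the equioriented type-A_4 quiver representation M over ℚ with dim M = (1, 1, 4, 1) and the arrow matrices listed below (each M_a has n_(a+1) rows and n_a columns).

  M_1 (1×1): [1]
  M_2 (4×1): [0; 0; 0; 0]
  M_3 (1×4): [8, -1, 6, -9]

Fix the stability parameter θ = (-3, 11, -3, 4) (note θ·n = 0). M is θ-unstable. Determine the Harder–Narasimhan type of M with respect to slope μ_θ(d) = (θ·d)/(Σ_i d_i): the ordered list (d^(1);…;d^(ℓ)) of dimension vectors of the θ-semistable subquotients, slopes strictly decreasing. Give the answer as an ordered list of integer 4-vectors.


Barcode: M ≅ I[1,2], I[3,3]^3, I[3,4]. HN layers by μ_θ (3 steps, strictly decreasing):
  μ^(1)=11; μ^(2)=4; μ^(3)=-3

((0, 1, 0, 0); (0, 0, 0, 1); (1, 0, 4, 0))


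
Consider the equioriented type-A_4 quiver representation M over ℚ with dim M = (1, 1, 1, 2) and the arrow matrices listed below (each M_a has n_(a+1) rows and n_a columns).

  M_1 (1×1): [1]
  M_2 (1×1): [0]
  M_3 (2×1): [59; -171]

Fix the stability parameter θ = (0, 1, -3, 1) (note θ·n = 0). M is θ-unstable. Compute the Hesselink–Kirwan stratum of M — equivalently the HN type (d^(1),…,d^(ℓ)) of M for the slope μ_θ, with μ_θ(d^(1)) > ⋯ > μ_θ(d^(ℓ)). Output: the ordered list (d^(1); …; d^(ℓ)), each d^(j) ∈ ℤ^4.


Via rank(M_{q-1}∘⋯∘M_p): M ≅ I[1,2], I[3,4], I[4,4].
μ_θ-semistable layers: μ^(1)=1; μ^(2)=0; μ^(3)=-3

((0, 1, 0, 2); (1, 0, 0, 0); (0, 0, 1, 0))


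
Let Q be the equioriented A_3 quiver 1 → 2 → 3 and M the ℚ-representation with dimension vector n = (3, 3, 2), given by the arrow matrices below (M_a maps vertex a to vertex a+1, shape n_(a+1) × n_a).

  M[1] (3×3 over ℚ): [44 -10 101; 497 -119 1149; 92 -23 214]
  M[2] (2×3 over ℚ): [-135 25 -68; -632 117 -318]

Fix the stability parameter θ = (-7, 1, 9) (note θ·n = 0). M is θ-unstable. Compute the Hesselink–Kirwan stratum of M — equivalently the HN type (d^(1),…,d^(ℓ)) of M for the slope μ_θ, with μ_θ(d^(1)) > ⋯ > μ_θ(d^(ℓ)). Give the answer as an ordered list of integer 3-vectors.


Interval decomposition of M: I[1,2], I[1,3]^2.
HN type (ℓ=3): μ^(1)=9; μ^(2)=1; μ^(3)=-7

((0, 0, 2); (0, 3, 0); (3, 0, 0))


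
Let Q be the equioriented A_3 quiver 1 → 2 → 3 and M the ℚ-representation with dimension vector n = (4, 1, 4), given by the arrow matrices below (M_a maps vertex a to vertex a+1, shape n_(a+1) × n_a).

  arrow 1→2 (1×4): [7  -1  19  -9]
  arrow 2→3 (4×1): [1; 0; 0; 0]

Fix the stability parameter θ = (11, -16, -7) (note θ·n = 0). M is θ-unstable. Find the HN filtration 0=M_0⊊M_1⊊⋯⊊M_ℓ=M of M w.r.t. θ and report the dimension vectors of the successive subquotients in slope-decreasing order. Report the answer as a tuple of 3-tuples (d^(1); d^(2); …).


Via rank(M_{q-1}∘⋯∘M_p): M ≅ I[1,1]^3, I[1,3], I[3,3]^3.
μ_θ-semistable layers: μ^(1)=11; μ^(2)=-4; μ^(3)=-7

((3, 0, 0); (1, 1, 1); (0, 0, 3))


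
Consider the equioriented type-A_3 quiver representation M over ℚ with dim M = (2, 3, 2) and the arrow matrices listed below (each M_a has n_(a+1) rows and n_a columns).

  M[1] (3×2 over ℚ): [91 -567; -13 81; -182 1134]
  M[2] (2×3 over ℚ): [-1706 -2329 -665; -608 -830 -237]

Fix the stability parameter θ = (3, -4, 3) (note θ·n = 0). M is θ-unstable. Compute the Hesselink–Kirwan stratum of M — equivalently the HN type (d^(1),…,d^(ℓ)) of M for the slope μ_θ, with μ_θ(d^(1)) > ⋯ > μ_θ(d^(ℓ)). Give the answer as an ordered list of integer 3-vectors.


Via rank(M_{q-1}∘⋯∘M_p): M ≅ I[1,1], I[1,3], I[2,2], I[2,3].
μ_θ-semistable layers: μ^(1)=3; μ^(2)=-1/2; μ^(3)=-4

((1, 0, 2); (1, 1, 0); (0, 2, 0))


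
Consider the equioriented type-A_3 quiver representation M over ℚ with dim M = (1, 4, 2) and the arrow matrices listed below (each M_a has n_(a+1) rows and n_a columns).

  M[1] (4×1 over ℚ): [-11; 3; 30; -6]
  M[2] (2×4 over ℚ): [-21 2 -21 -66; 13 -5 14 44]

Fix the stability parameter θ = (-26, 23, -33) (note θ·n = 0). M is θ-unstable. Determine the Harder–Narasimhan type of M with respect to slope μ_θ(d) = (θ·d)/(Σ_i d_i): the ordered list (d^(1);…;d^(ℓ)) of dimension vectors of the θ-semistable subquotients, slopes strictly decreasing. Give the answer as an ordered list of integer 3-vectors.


Via rank(M_{q-1}∘⋯∘M_p): M ≅ I[1,3], I[2,2]^2, I[2,3].
μ_θ-semistable layers: μ^(1)=23; μ^(2)=-5; μ^(3)=-26

((0, 2, 0); (0, 2, 2); (1, 0, 0))


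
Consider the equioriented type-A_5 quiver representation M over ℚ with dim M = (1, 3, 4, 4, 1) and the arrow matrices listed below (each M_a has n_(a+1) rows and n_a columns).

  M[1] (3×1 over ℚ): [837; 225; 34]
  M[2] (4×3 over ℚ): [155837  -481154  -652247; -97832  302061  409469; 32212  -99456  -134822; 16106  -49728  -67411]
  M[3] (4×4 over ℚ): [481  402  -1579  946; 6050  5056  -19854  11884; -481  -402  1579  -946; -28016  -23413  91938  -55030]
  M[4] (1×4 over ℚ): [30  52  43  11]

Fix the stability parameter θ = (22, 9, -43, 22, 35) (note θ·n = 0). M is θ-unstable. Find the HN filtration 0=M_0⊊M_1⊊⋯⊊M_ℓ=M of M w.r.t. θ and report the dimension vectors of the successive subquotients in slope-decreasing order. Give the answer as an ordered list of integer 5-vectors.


Via rank(M_{q-1}∘⋯∘M_p): M ≅ I[1,5], I[2,3], I[2,4], I[3,3], I[4,4]^2.
μ_θ-semistable layers: μ^(1)=35; μ^(2)=22; μ^(3)=-4; μ^(4)=-17; μ^(5)=-43

((0, 0, 0, 0, 1); (0, 0, 0, 4, 0); (1, 1, 1, 0, 0); (0, 2, 2, 0, 0); (0, 0, 1, 0, 0))


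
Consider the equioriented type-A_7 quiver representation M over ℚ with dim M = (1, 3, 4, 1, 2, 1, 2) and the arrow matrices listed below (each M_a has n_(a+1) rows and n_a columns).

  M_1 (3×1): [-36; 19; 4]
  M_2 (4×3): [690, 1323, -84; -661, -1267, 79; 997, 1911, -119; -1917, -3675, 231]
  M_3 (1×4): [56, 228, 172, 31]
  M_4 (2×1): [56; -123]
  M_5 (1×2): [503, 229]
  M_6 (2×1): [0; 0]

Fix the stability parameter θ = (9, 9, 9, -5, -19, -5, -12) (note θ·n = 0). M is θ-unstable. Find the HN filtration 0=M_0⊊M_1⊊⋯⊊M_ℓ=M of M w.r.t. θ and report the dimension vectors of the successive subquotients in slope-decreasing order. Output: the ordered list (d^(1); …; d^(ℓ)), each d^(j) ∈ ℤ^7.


Interval decomposition of M: I[1,6], I[2,2], I[2,3], I[3,3]^2, I[5,5], I[7,7]^2.
HN type (ℓ=4): μ^(1)=9; μ^(2)=-1/3; μ^(3)=-12; μ^(4)=-19

((0, 2, 3, 0, 0, 0, 0); (1, 1, 1, 1, 1, 1, 0); (0, 0, 0, 0, 0, 0, 2); (0, 0, 0, 0, 1, 0, 0))


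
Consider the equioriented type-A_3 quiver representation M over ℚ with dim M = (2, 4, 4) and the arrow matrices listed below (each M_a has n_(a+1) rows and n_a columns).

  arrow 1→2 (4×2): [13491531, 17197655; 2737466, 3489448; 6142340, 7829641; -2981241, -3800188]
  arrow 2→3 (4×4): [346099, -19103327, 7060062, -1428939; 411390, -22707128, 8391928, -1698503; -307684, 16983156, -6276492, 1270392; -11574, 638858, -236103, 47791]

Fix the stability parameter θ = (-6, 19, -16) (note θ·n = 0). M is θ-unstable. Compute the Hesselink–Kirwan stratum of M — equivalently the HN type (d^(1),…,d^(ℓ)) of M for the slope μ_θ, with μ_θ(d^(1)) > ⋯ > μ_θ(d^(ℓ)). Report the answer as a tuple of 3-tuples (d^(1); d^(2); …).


Interval decomposition of M: I[1,3]^2, I[2,3]^2.
HN type (ℓ=2): μ^(1)=3/2; μ^(2)=-6

((0, 4, 4); (2, 0, 0))


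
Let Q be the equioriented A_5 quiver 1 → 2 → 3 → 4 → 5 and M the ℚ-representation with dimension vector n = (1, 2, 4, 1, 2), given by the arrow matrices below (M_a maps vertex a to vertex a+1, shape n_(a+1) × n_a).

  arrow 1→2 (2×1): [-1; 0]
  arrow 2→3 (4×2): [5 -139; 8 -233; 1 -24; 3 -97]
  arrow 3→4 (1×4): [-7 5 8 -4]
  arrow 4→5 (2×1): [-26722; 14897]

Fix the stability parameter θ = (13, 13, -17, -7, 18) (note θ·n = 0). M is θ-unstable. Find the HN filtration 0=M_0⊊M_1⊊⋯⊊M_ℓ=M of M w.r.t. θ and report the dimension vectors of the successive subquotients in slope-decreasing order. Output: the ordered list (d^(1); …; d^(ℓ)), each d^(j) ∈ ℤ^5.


Barcode: M ≅ I[1,5], I[2,3], I[3,3]^2, I[5,5]. HN layers by μ_θ (4 steps, strictly decreasing):
  μ^(1)=18; μ^(2)=1/2; μ^(3)=-2; μ^(4)=-17

((0, 0, 0, 0, 2); (1, 1, 1, 1, 0); (0, 1, 1, 0, 0); (0, 0, 2, 0, 0))


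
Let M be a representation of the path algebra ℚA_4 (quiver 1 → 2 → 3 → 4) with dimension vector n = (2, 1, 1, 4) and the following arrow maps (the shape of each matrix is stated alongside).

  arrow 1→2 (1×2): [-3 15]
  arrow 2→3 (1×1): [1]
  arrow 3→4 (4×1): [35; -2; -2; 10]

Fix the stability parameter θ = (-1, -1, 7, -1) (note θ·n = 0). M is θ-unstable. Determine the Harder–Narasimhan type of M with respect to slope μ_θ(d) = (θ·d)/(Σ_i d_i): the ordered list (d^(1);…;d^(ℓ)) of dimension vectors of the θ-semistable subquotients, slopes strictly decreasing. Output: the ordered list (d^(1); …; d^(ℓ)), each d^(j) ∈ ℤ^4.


Via rank(M_{q-1}∘⋯∘M_p): M ≅ I[1,1], I[1,4], I[4,4]^3.
μ_θ-semistable layers: μ^(1)=3; μ^(2)=-1

((0, 0, 1, 1); (2, 1, 0, 3))


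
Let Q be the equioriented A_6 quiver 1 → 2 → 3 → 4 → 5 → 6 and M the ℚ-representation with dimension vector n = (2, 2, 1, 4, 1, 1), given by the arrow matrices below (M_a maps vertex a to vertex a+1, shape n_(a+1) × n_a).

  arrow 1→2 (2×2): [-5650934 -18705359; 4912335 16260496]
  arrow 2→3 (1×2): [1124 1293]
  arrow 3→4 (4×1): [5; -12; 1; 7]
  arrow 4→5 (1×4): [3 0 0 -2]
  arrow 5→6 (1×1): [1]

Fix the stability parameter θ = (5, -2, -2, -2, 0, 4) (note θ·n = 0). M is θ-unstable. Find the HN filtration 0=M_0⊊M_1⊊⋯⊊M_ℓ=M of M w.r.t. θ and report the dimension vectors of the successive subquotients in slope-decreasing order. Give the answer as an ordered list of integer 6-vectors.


Interval decomposition of M: I[1,2], I[1,6], I[4,4]^3.
HN type (ℓ=5): μ^(1)=4; μ^(2)=3/2; μ^(3)=0; μ^(4)=-1/4; μ^(5)=-2

((0, 0, 0, 0, 0, 1); (1, 1, 0, 0, 0, 0); (0, 0, 0, 0, 1, 0); (1, 1, 1, 1, 0, 0); (0, 0, 0, 3, 0, 0))


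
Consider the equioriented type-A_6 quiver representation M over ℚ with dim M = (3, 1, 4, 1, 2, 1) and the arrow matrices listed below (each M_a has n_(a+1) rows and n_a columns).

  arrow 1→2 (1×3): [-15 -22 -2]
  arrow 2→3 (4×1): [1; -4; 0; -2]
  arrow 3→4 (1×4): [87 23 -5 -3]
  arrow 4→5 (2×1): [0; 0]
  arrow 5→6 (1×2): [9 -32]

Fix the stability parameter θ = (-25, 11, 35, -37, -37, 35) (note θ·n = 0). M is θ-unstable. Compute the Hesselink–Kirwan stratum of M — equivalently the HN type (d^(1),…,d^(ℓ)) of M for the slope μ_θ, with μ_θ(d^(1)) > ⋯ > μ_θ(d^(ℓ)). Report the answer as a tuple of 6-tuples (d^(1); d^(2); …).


Interval decomposition of M: I[1,1]^2, I[1,4], I[3,3]^3, I[5,5], I[5,6].
HN type (ℓ=4): μ^(1)=35; μ^(2)=3; μ^(3)=-25; μ^(4)=-37

((0, 0, 3, 0, 0, 1); (0, 1, 1, 1, 0, 0); (3, 0, 0, 0, 0, 0); (0, 0, 0, 0, 2, 0))


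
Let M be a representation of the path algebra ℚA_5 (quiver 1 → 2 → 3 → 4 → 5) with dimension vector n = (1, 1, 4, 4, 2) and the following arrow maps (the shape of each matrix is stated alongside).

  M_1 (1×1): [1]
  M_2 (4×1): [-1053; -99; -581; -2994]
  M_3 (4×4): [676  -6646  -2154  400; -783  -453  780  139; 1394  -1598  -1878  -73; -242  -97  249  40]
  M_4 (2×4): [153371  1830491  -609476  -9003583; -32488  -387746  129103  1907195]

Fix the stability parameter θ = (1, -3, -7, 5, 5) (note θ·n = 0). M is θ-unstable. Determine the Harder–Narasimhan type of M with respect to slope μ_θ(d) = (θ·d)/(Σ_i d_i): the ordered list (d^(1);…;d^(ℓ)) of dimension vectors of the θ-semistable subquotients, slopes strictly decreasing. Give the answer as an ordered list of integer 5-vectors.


Via rank(M_{q-1}∘⋯∘M_p): M ≅ I[1,3], I[3,4], I[3,5]^2, I[4,4].
μ_θ-semistable layers: μ^(1)=5; μ^(2)=-3; μ^(3)=-7

((0, 0, 0, 4, 2); (1, 1, 1, 0, 0); (0, 0, 3, 0, 0))


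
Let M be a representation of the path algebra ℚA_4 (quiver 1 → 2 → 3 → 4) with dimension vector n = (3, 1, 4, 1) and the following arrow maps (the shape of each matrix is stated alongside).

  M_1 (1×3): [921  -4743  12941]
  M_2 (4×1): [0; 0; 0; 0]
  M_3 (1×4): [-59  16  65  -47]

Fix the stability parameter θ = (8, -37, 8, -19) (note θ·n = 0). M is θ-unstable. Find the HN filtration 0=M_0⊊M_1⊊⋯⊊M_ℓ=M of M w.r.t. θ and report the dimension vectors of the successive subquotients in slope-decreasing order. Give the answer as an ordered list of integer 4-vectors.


Interval decomposition of M: I[1,1]^2, I[1,2], I[3,3]^3, I[3,4].
HN type (ℓ=3): μ^(1)=8; μ^(2)=-11/2; μ^(3)=-29/2

((2, 0, 3, 0); (0, 0, 1, 1); (1, 1, 0, 0))


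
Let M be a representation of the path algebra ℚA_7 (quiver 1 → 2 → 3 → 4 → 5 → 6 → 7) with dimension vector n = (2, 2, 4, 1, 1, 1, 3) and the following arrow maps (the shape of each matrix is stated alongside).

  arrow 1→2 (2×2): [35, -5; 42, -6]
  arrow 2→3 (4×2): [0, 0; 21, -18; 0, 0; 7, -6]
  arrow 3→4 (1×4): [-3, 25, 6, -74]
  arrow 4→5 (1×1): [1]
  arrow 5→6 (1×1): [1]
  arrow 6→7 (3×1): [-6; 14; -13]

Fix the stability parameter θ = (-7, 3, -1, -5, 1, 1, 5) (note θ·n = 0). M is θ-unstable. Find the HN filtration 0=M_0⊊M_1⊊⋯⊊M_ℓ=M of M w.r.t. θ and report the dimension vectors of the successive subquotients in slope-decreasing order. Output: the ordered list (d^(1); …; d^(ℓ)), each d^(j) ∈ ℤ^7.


Interval decomposition of M: I[1,1], I[1,7], I[2,2], I[3,3]^3, I[7,7]^2.
HN type (ℓ=5): μ^(1)=5; μ^(2)=3; μ^(3)=1; μ^(4)=-1; μ^(5)=-7

((0, 0, 0, 0, 0, 0, 3); (0, 1, 0, 0, 0, 0, 0); (0, 0, 0, 0, 1, 1, 0); (0, 1, 4, 1, 0, 0, 0); (2, 0, 0, 0, 0, 0, 0))


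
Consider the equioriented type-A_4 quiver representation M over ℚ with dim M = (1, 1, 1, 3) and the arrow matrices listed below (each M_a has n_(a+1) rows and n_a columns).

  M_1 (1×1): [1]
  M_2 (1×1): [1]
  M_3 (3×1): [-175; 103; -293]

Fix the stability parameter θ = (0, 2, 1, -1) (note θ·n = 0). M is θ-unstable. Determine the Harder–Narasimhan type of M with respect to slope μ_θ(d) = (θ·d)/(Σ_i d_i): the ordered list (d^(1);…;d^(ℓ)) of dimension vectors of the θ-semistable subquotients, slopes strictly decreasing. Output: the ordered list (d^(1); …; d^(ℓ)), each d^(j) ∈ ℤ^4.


Barcode: M ≅ I[1,4], I[4,4]^2. HN layers by μ_θ (3 steps, strictly decreasing):
  μ^(1)=2/3; μ^(2)=0; μ^(3)=-1

((0, 1, 1, 1); (1, 0, 0, 0); (0, 0, 0, 2))


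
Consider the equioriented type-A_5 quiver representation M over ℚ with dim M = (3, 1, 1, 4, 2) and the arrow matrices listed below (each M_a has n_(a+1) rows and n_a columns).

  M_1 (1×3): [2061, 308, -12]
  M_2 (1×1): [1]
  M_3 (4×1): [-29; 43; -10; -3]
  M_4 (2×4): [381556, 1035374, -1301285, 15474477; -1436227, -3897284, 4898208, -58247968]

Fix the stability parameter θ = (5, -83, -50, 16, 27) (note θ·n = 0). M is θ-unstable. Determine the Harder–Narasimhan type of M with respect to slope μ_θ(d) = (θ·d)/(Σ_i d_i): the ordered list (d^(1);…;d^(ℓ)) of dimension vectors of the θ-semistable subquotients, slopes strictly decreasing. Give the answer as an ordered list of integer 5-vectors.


Barcode: M ≅ I[1,1]^2, I[1,5], I[4,4]^2, I[4,5]. HN layers by μ_θ (4 steps, strictly decreasing):
  μ^(1)=27; μ^(2)=16; μ^(3)=5; μ^(4)=-128/3

((0, 0, 0, 0, 2); (0, 0, 0, 4, 0); (2, 0, 0, 0, 0); (1, 1, 1, 0, 0))


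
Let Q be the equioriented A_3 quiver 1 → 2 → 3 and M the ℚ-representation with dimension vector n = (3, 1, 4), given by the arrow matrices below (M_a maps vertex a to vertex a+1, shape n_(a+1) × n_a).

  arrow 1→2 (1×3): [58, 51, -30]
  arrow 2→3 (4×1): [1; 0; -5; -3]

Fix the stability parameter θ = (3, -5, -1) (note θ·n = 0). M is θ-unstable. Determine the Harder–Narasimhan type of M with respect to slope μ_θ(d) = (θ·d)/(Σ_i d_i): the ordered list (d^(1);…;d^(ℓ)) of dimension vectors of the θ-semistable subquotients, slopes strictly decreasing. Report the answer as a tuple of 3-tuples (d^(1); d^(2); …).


Interval decomposition of M: I[1,1]^2, I[1,3], I[3,3]^3.
HN type (ℓ=2): μ^(1)=3; μ^(2)=-1

((2, 0, 0); (1, 1, 4))


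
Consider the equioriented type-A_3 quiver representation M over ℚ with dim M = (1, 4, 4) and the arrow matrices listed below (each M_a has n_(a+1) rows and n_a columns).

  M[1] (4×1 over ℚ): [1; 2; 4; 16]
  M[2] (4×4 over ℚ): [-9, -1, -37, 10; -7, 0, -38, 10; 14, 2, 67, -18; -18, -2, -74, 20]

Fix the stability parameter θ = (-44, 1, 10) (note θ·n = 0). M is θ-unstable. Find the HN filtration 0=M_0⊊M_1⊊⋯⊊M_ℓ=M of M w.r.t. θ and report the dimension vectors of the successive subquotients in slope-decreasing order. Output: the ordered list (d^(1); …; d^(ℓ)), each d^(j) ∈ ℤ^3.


Barcode: M ≅ I[1,3], I[2,2], I[2,3]^2, I[3,3]. HN layers by μ_θ (3 steps, strictly decreasing):
  μ^(1)=10; μ^(2)=1; μ^(3)=-44

((0, 0, 4); (0, 4, 0); (1, 0, 0))


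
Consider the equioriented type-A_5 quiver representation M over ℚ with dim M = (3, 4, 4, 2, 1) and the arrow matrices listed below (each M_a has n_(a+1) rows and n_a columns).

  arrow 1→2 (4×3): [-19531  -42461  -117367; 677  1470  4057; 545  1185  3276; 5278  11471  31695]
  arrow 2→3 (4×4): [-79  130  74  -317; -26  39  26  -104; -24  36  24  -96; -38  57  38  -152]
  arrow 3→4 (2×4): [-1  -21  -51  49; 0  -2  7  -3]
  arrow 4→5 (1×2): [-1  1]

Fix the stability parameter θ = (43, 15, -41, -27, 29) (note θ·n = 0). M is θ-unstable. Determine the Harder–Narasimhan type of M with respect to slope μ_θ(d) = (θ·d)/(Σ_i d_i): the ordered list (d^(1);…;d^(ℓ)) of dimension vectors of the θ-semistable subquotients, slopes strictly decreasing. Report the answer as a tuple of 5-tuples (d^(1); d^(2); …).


Via rank(M_{q-1}∘⋯∘M_p): M ≅ I[1,2], I[1,4], I[1,5], I[2,2], I[3,3]^2.
μ_θ-semistable layers: μ^(1)=29; μ^(2)=15; μ^(3)=-5/2; μ^(4)=-41

((1, 1, 0, 0, 1); (0, 1, 0, 0, 0); (2, 2, 2, 2, 0); (0, 0, 2, 0, 0))


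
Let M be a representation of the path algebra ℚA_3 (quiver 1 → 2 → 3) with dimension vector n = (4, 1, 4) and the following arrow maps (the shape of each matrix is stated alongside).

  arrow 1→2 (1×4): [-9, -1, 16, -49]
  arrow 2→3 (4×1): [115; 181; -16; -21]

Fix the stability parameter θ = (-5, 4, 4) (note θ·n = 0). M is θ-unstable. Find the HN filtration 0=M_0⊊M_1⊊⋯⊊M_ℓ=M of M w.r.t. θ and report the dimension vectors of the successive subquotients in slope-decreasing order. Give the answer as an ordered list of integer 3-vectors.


Barcode: M ≅ I[1,1]^3, I[1,3], I[3,3]^3. HN layers by μ_θ (2 steps, strictly decreasing):
  μ^(1)=4; μ^(2)=-5

((0, 1, 4); (4, 0, 0))


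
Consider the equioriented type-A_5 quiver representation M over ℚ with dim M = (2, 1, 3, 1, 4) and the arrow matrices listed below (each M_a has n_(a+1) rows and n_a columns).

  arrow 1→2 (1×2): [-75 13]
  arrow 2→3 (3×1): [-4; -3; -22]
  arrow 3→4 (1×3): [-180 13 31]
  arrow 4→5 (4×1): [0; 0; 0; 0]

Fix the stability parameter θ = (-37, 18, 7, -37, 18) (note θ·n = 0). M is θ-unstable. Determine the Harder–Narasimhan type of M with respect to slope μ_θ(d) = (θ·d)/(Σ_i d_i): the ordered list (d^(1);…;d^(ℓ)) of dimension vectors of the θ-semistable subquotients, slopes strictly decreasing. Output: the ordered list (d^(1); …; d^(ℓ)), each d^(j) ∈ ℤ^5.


Interval decomposition of M: I[1,1], I[1,4], I[3,3]^2, I[5,5]^4.
HN type (ℓ=4): μ^(1)=18; μ^(2)=7; μ^(3)=-4; μ^(4)=-37

((0, 0, 0, 0, 4); (0, 0, 2, 0, 0); (0, 1, 1, 1, 0); (2, 0, 0, 0, 0))


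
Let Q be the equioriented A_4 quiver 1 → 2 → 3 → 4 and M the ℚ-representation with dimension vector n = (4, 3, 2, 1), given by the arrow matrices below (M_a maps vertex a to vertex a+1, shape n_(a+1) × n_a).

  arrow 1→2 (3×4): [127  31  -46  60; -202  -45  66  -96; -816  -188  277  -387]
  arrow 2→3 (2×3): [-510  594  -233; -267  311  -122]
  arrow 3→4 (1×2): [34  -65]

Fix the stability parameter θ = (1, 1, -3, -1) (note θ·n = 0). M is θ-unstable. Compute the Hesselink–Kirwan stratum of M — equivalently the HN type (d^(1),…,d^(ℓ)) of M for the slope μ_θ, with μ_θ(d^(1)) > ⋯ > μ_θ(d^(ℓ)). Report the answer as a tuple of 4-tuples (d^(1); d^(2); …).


Via rank(M_{q-1}∘⋯∘M_p): M ≅ I[1,1], I[1,2], I[1,3], I[1,4].
μ_θ-semistable layers: μ^(1)=1; μ^(2)=-1/3; μ^(3)=-1/2

((2, 1, 0, 0); (1, 1, 1, 0); (1, 1, 1, 1))


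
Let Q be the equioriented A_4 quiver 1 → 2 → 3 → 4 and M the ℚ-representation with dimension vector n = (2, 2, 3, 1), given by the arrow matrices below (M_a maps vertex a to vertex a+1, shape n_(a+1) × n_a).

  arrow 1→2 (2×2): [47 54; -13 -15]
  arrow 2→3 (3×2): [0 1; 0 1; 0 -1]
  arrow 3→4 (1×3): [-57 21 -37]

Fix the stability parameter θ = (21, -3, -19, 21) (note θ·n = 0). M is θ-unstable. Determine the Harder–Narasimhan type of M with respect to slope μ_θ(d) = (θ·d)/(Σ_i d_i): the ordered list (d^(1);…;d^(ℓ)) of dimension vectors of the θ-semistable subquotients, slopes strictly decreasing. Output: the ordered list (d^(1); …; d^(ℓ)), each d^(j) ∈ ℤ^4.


Interval decomposition of M: I[1,2], I[1,4], I[3,3]^2.
HN type (ℓ=4): μ^(1)=21; μ^(2)=9; μ^(3)=-1/3; μ^(4)=-19

((0, 0, 0, 1); (1, 1, 0, 0); (1, 1, 1, 0); (0, 0, 2, 0))


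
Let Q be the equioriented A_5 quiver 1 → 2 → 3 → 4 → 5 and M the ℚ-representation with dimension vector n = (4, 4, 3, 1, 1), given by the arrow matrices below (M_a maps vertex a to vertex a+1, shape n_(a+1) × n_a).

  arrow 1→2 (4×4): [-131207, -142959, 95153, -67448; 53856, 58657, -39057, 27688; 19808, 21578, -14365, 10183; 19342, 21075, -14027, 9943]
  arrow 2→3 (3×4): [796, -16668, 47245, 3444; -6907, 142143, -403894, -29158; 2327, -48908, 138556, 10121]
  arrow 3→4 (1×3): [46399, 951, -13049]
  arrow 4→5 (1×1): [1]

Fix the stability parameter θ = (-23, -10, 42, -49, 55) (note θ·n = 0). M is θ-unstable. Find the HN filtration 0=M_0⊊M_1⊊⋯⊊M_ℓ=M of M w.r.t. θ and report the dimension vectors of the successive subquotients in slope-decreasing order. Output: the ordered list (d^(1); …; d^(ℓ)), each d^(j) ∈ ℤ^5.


Via rank(M_{q-1}∘⋯∘M_p): M ≅ I[1,2], I[1,3]^2, I[1,5].
μ_θ-semistable layers: μ^(1)=55; μ^(2)=42; μ^(3)=-7/2; μ^(4)=-10; μ^(5)=-23

((0, 0, 0, 0, 1); (0, 0, 2, 0, 0); (0, 0, 1, 1, 0); (0, 4, 0, 0, 0); (4, 0, 0, 0, 0))


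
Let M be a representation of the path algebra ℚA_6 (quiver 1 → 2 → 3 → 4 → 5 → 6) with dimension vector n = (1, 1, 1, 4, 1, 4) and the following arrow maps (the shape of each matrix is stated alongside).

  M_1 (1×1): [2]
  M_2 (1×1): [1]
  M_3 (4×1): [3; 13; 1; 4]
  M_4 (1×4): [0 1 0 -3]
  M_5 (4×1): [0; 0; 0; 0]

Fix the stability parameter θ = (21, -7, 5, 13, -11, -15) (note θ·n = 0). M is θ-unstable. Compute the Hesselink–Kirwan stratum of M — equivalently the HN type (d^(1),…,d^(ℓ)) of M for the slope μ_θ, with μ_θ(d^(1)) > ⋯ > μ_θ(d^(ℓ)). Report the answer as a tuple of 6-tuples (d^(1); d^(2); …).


Interval decomposition of M: I[1,5], I[4,4]^3, I[6,6]^4.
HN type (ℓ=3): μ^(1)=13; μ^(2)=21/5; μ^(3)=-15

((0, 0, 0, 3, 0, 0); (1, 1, 1, 1, 1, 0); (0, 0, 0, 0, 0, 4))


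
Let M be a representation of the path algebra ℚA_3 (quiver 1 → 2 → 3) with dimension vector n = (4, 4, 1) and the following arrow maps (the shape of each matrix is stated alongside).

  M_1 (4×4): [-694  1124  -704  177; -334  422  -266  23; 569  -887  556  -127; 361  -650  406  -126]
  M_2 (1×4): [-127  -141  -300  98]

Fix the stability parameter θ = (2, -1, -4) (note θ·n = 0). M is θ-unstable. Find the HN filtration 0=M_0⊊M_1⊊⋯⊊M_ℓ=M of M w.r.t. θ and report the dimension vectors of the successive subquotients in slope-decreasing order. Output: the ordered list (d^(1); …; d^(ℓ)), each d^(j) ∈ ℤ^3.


Barcode: M ≅ I[1,2]^3, I[1,3]. HN layers by μ_θ (2 steps, strictly decreasing):
  μ^(1)=1/2; μ^(2)=-1

((3, 3, 0); (1, 1, 1))


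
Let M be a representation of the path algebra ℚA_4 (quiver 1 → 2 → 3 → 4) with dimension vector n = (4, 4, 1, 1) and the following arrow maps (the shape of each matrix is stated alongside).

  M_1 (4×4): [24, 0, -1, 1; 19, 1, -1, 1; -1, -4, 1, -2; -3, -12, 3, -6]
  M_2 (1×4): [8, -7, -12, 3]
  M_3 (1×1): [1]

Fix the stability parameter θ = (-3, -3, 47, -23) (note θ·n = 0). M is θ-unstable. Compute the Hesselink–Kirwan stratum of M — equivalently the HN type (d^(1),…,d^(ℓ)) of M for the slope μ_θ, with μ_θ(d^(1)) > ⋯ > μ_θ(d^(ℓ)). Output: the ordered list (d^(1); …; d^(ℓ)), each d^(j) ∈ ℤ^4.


Interval decomposition of M: I[1,1], I[1,2]^2, I[1,4], I[2,2].
HN type (ℓ=2): μ^(1)=12; μ^(2)=-3

((0, 0, 1, 1); (4, 4, 0, 0))


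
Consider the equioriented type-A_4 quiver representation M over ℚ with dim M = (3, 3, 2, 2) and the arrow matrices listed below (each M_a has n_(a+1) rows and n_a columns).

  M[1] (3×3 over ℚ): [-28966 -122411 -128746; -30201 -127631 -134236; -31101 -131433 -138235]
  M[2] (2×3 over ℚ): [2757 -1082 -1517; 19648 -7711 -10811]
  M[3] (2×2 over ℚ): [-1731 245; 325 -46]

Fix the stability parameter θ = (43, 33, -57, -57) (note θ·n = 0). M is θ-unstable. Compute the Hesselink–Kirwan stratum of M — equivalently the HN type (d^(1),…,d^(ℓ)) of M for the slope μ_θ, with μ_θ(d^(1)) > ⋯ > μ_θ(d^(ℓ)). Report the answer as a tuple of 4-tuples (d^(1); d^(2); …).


Via rank(M_{q-1}∘⋯∘M_p): M ≅ I[1,2], I[1,4]^2.
μ_θ-semistable layers: μ^(1)=38; μ^(2)=-19/2

((1, 1, 0, 0); (2, 2, 2, 2))


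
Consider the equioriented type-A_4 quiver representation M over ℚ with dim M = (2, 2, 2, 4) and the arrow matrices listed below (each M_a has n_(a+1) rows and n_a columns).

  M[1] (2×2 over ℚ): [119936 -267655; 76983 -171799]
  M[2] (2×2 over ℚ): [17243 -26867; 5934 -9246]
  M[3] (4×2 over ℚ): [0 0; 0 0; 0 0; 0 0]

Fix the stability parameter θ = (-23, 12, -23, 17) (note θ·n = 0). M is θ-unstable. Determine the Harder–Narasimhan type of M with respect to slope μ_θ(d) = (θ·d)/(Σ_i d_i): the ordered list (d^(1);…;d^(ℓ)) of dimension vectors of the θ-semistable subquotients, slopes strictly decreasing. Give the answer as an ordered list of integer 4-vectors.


Interval decomposition of M: I[1,2], I[1,3], I[3,3], I[4,4]^4.
HN type (ℓ=4): μ^(1)=17; μ^(2)=12; μ^(3)=-11/2; μ^(4)=-23

((0, 0, 0, 4); (0, 1, 0, 0); (0, 1, 1, 0); (2, 0, 1, 0))


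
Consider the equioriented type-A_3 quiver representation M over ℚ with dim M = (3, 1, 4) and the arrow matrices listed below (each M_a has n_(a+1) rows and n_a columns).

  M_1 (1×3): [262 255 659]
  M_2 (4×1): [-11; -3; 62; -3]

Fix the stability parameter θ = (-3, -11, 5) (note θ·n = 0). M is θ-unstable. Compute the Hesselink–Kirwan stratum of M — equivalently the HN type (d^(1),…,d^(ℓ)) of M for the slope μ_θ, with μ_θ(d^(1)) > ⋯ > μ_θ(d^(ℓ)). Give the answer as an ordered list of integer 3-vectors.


Barcode: M ≅ I[1,1]^2, I[1,3], I[3,3]^3. HN layers by μ_θ (3 steps, strictly decreasing):
  μ^(1)=5; μ^(2)=-3; μ^(3)=-7

((0, 0, 4); (2, 0, 0); (1, 1, 0))


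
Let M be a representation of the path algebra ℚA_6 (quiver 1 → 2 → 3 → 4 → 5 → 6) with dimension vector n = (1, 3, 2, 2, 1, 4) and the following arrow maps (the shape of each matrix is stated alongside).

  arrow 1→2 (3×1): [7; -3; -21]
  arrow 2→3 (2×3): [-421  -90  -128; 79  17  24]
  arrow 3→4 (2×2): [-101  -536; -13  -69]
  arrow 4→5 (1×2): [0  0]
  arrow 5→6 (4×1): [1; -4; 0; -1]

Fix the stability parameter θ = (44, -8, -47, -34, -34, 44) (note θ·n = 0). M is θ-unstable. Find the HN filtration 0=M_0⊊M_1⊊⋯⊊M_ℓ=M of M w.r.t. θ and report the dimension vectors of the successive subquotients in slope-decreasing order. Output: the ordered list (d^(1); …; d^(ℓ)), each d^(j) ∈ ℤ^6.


Via rank(M_{q-1}∘⋯∘M_p): M ≅ I[1,4], I[2,2], I[2,4], I[5,6], I[6,6]^3.
μ_θ-semistable layers: μ^(1)=44; μ^(2)=-8; μ^(3)=-45/4; μ^(4)=-89/3; μ^(5)=-34

((0, 0, 0, 0, 0, 4); (0, 1, 0, 0, 0, 0); (1, 1, 1, 1, 0, 0); (0, 1, 1, 1, 0, 0); (0, 0, 0, 0, 1, 0))


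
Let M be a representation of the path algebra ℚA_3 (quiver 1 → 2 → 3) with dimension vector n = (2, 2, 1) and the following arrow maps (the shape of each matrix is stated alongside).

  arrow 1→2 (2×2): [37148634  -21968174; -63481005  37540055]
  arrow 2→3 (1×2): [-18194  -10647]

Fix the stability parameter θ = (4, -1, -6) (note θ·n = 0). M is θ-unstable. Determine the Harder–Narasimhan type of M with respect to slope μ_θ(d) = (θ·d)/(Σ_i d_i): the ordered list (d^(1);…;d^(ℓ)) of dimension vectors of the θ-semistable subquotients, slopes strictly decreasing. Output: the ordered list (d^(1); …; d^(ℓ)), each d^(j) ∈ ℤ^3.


Interval decomposition of M: I[1,1], I[1,3], I[2,2].
HN type (ℓ=2): μ^(1)=4; μ^(2)=-1

((1, 0, 0); (1, 2, 1))


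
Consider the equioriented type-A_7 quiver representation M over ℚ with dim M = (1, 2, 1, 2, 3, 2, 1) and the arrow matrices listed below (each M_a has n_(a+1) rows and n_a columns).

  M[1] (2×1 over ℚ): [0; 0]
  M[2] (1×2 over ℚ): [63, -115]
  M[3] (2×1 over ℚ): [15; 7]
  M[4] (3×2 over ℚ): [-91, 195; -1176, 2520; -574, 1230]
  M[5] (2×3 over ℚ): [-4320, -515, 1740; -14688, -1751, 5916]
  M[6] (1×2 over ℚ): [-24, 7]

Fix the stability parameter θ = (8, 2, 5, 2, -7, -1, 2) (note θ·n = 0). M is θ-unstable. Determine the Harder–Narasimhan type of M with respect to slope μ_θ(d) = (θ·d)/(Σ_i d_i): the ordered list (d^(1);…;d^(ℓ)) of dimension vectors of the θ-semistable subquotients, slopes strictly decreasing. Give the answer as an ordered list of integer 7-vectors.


Interval decomposition of M: I[1,1], I[2,2], I[2,4], I[4,5], I[5,5], I[5,7], I[6,6].
HN type (ℓ=6): μ^(1)=8; μ^(2)=7/2; μ^(3)=2; μ^(4)=-1; μ^(5)=-5/2; μ^(6)=-7

((1, 0, 0, 0, 0, 0, 0); (0, 0, 1, 1, 0, 0, 0); (0, 2, 0, 0, 0, 0, 1); (0, 0, 0, 0, 0, 2, 0); (0, 0, 0, 1, 1, 0, 0); (0, 0, 0, 0, 2, 0, 0))


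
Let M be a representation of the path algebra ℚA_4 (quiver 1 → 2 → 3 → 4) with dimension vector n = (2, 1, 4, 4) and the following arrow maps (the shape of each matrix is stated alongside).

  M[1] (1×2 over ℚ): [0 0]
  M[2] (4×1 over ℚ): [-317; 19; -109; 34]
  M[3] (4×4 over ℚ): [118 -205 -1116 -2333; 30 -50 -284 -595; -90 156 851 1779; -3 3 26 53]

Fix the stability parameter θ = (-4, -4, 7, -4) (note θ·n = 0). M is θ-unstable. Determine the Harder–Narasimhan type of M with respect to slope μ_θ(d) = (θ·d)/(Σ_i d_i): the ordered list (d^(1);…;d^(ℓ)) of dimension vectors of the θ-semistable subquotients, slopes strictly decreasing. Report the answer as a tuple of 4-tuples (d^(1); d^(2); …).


Interval decomposition of M: I[1,1]^2, I[2,4], I[3,4]^3.
HN type (ℓ=2): μ^(1)=3/2; μ^(2)=-4

((0, 0, 4, 4); (2, 1, 0, 0))


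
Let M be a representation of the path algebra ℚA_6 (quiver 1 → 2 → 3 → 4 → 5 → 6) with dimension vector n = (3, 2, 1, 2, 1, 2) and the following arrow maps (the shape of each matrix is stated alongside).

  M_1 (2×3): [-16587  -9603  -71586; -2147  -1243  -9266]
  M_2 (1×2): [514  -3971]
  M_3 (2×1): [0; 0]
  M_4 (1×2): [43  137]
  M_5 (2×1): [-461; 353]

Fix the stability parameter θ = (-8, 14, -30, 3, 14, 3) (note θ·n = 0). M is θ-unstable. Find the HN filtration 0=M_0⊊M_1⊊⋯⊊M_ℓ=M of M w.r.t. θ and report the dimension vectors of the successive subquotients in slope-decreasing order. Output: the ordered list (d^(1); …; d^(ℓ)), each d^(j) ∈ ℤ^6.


Via rank(M_{q-1}∘⋯∘M_p): M ≅ I[1,1]^2, I[1,3], I[2,2], I[4,4], I[4,6], I[6,6].
μ_θ-semistable layers: μ^(1)=14; μ^(2)=17/2; μ^(3)=3; μ^(4)=-8

((0, 1, 0, 0, 0, 0); (0, 0, 0, 0, 1, 1); (0, 0, 0, 2, 0, 1); (3, 1, 1, 0, 0, 0))


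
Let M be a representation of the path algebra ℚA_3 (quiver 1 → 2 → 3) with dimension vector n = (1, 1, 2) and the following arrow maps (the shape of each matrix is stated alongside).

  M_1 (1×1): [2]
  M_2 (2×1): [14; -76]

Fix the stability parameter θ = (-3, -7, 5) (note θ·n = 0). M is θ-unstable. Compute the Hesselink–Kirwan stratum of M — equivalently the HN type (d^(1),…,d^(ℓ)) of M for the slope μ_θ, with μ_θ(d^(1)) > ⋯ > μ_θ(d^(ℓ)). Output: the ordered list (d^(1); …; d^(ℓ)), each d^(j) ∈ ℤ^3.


Interval decomposition of M: I[1,3], I[3,3].
HN type (ℓ=2): μ^(1)=5; μ^(2)=-5

((0, 0, 2); (1, 1, 0))


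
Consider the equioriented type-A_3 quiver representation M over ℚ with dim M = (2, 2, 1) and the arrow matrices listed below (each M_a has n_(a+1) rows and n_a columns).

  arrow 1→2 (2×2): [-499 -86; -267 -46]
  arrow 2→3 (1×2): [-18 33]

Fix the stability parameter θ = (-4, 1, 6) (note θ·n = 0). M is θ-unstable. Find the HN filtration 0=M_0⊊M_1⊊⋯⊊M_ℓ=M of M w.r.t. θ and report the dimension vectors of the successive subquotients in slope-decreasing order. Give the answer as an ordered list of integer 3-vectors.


Barcode: M ≅ I[1,2], I[1,3]. HN layers by μ_θ (3 steps, strictly decreasing):
  μ^(1)=6; μ^(2)=1; μ^(3)=-4

((0, 0, 1); (0, 2, 0); (2, 0, 0))


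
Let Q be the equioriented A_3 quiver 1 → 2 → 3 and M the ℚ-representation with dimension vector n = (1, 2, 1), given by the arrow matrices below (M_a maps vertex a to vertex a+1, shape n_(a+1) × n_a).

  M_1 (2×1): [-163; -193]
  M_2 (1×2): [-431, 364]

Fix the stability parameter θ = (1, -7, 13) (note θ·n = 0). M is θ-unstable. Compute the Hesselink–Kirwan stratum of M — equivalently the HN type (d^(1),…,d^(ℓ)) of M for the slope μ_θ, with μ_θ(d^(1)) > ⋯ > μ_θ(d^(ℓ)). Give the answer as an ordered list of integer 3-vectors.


Barcode: M ≅ I[1,3], I[2,2]. HN layers by μ_θ (3 steps, strictly decreasing):
  μ^(1)=13; μ^(2)=-3; μ^(3)=-7

((0, 0, 1); (1, 1, 0); (0, 1, 0))


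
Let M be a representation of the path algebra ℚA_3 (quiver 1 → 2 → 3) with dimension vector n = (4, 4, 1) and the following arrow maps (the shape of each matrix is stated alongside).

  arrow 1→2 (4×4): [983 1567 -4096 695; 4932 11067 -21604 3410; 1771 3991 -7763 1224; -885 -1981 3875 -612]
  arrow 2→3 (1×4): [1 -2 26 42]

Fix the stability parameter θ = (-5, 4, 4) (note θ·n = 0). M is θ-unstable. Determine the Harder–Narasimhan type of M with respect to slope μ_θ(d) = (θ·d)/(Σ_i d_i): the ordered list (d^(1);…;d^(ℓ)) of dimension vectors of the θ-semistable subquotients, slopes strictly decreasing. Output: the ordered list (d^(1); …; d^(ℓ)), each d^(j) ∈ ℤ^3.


Interval decomposition of M: I[1,2]^3, I[1,3].
HN type (ℓ=2): μ^(1)=4; μ^(2)=-5

((0, 4, 1); (4, 0, 0))


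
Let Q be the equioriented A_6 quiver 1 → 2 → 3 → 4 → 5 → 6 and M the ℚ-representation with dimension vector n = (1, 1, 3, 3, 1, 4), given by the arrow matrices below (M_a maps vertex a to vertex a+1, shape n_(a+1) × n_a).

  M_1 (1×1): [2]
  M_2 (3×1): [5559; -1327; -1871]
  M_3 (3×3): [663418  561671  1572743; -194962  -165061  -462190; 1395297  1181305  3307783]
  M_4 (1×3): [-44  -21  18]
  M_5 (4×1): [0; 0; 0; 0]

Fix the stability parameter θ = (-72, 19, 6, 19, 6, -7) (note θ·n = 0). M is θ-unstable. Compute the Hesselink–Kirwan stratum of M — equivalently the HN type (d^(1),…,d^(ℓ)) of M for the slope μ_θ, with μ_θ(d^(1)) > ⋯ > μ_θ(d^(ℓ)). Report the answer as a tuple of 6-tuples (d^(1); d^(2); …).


Barcode: M ≅ I[1,5], I[3,4]^2, I[6,6]^4. HN layers by μ_θ (5 steps, strictly decreasing):
  μ^(1)=19; μ^(2)=25/2; μ^(3)=6; μ^(4)=-7; μ^(5)=-72

((0, 0, 0, 2, 0, 0); (0, 1, 1, 1, 1, 0); (0, 0, 2, 0, 0, 0); (0, 0, 0, 0, 0, 4); (1, 0, 0, 0, 0, 0))


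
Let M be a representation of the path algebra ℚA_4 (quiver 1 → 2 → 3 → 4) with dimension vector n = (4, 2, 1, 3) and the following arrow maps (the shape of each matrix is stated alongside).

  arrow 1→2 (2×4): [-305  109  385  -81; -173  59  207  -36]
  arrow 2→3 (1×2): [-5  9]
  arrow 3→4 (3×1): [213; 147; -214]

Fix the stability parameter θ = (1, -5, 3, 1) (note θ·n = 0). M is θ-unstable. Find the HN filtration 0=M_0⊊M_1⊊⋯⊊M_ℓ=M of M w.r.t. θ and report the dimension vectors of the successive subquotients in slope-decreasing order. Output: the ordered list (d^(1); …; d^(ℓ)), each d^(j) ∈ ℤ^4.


Interval decomposition of M: I[1,1]^2, I[1,2], I[1,4], I[4,4]^2.
HN type (ℓ=3): μ^(1)=2; μ^(2)=1; μ^(3)=-2

((0, 0, 1, 1); (2, 0, 0, 2); (2, 2, 0, 0))


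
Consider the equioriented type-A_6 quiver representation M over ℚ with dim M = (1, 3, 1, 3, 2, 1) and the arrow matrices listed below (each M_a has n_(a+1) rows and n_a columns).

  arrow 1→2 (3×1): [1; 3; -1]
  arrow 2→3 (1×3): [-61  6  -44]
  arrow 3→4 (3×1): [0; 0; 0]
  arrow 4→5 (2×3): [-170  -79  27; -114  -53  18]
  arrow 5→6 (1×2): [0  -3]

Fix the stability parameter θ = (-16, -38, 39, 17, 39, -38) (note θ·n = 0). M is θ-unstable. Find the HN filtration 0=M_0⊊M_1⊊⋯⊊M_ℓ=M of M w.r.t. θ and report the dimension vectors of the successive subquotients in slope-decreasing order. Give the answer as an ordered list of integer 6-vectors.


Barcode: M ≅ I[1,3], I[2,2]^2, I[4,4], I[4,5], I[4,6]. HN layers by μ_θ (5 steps, strictly decreasing):
  μ^(1)=39; μ^(2)=17; μ^(3)=6; μ^(4)=-27; μ^(5)=-38

((0, 0, 1, 0, 1, 0); (0, 0, 0, 2, 0, 0); (0, 0, 0, 1, 1, 1); (1, 1, 0, 0, 0, 0); (0, 2, 0, 0, 0, 0))


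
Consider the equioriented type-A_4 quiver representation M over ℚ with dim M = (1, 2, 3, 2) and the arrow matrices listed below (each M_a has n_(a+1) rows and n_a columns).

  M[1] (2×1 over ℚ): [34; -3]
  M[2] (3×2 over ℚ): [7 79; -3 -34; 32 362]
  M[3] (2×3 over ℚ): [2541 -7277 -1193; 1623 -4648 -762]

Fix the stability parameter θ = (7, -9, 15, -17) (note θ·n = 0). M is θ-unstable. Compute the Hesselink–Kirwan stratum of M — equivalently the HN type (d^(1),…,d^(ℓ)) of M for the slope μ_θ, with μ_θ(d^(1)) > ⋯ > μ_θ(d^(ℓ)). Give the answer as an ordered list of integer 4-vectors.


Interval decomposition of M: I[1,4], I[2,4], I[3,3].
HN type (ℓ=3): μ^(1)=15; μ^(2)=-1; μ^(3)=-9

((0, 0, 1, 0); (1, 1, 2, 2); (0, 1, 0, 0))
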